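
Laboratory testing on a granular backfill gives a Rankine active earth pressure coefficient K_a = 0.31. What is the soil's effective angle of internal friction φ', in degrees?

K_a = tan²(45° − φ/2) ⇒ 45° − φ/2 = arctan(√0.31) = 29.11°.
φ = 2(45° − 29.11°) = 31.78°.

31.8°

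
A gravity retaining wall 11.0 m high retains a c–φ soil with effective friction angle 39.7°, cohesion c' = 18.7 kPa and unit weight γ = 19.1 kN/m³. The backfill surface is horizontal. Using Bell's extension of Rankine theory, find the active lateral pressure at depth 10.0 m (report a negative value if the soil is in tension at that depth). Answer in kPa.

24.5 kPa

K_a = (1 − sin φ)/(1 + sin φ) = 0.2204.
σ_a = K_a γ z − 2c√K_a = 0.2204×19.1×10.0 − 2×18.7×0.4695 = 24.54 kPa.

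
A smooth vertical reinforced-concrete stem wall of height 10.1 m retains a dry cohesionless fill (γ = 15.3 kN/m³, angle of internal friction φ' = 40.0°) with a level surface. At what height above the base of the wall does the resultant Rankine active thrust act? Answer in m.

K_a = 0.2174.
The pressure distribution is triangular, so the resultant acts at H/3 above the base = 10.1/3 = 3.367 m.

3.37 m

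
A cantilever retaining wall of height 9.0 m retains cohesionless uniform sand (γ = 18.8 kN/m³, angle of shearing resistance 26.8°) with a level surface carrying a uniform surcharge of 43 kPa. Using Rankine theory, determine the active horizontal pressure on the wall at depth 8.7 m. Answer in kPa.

K_a = (1 − sin φ)/(1 + sin φ) = 0.3785.
σ_v = γz + q = 18.8 × 8.7 + 43 = 206.6 kPa.
σ_h = K_a σ_v = 0.3785 × 206.6 = 78.18 kPa.

78.2 kPa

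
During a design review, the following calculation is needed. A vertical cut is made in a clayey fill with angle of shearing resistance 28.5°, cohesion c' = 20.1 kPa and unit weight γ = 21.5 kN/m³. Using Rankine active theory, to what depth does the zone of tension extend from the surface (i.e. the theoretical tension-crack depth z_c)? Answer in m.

3.14 m

K_a = tan²(45° − 28.5°/2) = 0.3540; √K_a = 0.5949.
The active pressure is zero where K_a γ z = 2c√K_a, so z_c = 2c/(γ√K_a) = 2×20.1/(21.5×0.5949) = 3.143 m.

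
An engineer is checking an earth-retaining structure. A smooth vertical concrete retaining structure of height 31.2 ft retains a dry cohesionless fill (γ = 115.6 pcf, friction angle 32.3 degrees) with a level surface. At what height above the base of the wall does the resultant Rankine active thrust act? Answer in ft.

K_a = 0.3035.
The pressure distribution is triangular, so the resultant acts at H/3 above the base = 31.2/3 = 10.40 ft.

10.4 ft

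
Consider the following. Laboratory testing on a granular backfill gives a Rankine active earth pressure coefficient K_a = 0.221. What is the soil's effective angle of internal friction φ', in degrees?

K_a = tan²(45° − φ/2) ⇒ 45° − φ/2 = arctan(√0.221) = 25.18°.
φ = 2(45° − 25.18°) = 39.64°.

39.6°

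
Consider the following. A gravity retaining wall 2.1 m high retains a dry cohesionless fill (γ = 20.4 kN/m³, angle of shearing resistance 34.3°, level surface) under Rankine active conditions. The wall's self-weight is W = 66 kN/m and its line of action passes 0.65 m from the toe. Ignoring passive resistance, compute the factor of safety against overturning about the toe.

K_a = tan²(45° − 34.3°/2) = 0.2792.
P_a = ½K_aγH² = 0.5×0.2792×20.4×2.1² = 12.56 kN/m, acting at H/3 = 0.7000 m above the base.
Overturning moment M_o = P_a × H/3 = 12.56 × 0.7000 = 8.790.
Resisting moment M_r = W × 0.65 = 66 × 0.65 = 42.90.
FS_overturning = M_r/M_o = 42.90/8.790 = 4.881.

4.88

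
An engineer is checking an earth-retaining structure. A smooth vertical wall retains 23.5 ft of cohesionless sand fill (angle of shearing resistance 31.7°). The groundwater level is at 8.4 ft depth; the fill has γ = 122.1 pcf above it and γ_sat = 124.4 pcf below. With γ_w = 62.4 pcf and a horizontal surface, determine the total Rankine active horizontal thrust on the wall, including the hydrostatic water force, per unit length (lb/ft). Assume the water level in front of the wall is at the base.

K_a = tan²(45° − φ/2) = 0.3111.
γ' = 124.4 − 62.4 = 62.00 pcf. Depth below WT = 15.1 ft.
σ'_h at WT = K_a γ d_w = 319.0 psf; at base = 319.0 + K_a γ' × 15.1 = 610.3 psf.
P₁ (0–8.4 ft) = ½×319.0×8.4 = 1340. P₂ (8.4–23.5 ft) = ½(319.0+610.3)×15.1 = 7016.
P_w = ½ γ_w h₂² = 0.5×62.4×15.1² = 7114. Total = 1340+7016+7114 = 15470 lb/ft.

15500 lb/ft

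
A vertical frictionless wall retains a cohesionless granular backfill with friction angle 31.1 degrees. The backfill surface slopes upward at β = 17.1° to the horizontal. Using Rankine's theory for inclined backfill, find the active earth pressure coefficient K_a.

0.368

K_a = cos β · (cos β − √(cos²β − cos²φ)) / (cos β + √(cos²β − cos²φ)).
cos β = 0.9558, cos φ = 0.8563, √(cos²β − cos²φ) = 0.4247.
K_a = 0.9558 × (0.9558 − 0.4247)/(0.9558 + 0.4247) = 0.3677.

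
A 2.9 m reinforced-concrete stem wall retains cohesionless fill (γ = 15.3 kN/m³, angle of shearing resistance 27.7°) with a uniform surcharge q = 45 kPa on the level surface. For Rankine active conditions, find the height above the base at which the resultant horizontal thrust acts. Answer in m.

1.29 m

K_a = 0.3653.
Triangular part P₁ = ½K_aγH² = 23.50 at H/3 = 0.9667 m; rectangular part P₂ = K_a q H = 47.68 at H/2 = 1.450 m.
ȳ = (P₁·0.9667 + P₂·1.450)/(P₁+P₂) = 1.290 m.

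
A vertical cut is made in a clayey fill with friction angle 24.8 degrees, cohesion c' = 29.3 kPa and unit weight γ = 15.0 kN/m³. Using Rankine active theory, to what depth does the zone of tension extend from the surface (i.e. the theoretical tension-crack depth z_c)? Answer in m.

K_a = tan²(45° − 24.8°/2) = 0.4090; √K_a = 0.6395.
The active pressure is zero where K_a γ z = 2c√K_a, so z_c = 2c/(γ√K_a) = 2×29.3/(15.0×0.6395) = 6.109 m.

6.11 m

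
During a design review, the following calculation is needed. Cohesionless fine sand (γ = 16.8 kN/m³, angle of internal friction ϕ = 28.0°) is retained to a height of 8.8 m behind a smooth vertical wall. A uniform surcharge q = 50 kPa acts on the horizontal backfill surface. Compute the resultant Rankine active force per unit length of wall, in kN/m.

K_a = tan²(45° − φ/2) = 0.3610.
Soil triangle: ½ K_a γ H² = 0.5×0.3610×16.8×8.8² = 234.9 kN/m.
Surcharge rectangle: K_a q H = 0.3610×50×8.8 = 158.9 kN/m.
Total = 234.9 + 158.9 = 393.7 kN/m.

394 kN/m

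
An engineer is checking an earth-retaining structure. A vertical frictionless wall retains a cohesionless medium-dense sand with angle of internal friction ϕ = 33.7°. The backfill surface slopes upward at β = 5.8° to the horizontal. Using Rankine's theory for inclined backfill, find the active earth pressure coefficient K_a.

K_a = cos β · (cos β − √(cos²β − cos²φ)) / (cos β + √(cos²β − cos²φ)).
cos β = 0.9949, cos φ = 0.8320, √(cos²β − cos²φ) = 0.5456.
K_a = 0.9949 × (0.9949 − 0.5456)/(0.9949 + 0.5456) = 0.2902.

0.290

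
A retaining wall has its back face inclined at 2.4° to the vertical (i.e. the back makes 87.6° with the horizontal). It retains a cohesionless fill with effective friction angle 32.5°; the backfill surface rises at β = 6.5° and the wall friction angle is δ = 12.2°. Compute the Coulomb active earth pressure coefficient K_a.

K_a = sin²(α+φ) / [sin²α · sin(α−δ) · (1 + √{sin(φ+δ)sin(φ−β) / (sin(α−δ)sin(α+β))})²].
With α = 87.6°, φ = 32.5°, δ = 12.2°, β = 6.5°: K_a = 0.3163.

0.316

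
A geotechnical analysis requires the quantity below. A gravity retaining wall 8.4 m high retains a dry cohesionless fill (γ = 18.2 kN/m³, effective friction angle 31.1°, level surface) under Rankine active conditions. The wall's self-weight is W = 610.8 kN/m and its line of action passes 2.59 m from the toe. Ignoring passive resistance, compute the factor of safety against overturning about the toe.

2.76

K_a = tan²(45° − 31.1°/2) = 0.3188.
P_a = ½K_aγH² = 0.5×0.3188×18.2×8.4² = 204.7 kN/m, acting at H/3 = 2.800 m above the base.
Overturning moment M_o = P_a × H/3 = 204.7 × 2.800 = 573.2.
Resisting moment M_r = W × 2.59 = 610.8 × 2.59 = 1582.
FS_overturning = M_r/M_o = 1582/573.2 = 2.760.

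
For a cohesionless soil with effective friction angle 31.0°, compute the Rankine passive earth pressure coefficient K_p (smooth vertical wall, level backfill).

K_p = (1 + sin φ)/(1 − sin φ) = tan²(45° + 31.0°/2) = 3.124.

3.12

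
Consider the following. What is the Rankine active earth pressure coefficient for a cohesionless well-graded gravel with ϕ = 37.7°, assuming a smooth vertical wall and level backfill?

0.241

K_a = tan²(45° − φ/2) = tan²(26.15°) = 0.2411.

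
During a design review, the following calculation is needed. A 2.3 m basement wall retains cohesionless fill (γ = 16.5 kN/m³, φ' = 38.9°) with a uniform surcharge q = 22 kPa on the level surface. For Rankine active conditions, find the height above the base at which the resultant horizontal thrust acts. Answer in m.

K_a = 0.2285.
Triangular part P₁ = ½K_aγH² = 9.974 at H/3 = 0.7667 m; rectangular part P₂ = K_a q H = 11.56 at H/2 = 1.150 m.
ȳ = (P₁·0.7667 + P₂·1.150)/(P₁+P₂) = 0.9725 m.

0.972 m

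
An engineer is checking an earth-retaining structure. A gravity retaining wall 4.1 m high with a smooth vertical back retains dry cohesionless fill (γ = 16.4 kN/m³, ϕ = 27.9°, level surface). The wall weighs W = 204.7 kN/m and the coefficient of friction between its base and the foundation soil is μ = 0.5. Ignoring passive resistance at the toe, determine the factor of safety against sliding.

K_a = tan²(45° − 27.9°/2) = 0.3625.
P_a = ½K_aγH² = 0.5×0.3625×16.4×4.1² = 49.96 kN/m, acting at H/3 = 1.367 m above the base.
FS_sliding = μW / P_a = 0.5×204.7 / 49.96 = 2.049.

2.05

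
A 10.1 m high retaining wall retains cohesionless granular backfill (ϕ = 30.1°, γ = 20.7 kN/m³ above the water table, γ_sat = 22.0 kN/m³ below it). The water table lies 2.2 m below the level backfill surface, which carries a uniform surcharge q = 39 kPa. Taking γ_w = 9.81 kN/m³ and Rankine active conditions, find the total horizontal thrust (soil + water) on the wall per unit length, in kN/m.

699 kN/m

K_a = tan²(45° − φ/2) = 0.3320.
γ' = 22.0 − 9.81 = 12.19 kN/m³. h₂ = H − d_w = 7.9 m.
σ'_h: at surface K_a·q = 12.95; at WT K_a(q+γd_w) = 28.07; at base K_a(q+γd_w+γ'h₂) = 60.04 kPa.
P₁ = ½(12.95+28.07)×2.2 = 45.12; P₂ = ½(28.07+60.04)×7.9 = 348.0; P_w = ½γ_w h₂² = 306.1.
Total = 45.12+348.0+306.1 = 699.2 kN/m.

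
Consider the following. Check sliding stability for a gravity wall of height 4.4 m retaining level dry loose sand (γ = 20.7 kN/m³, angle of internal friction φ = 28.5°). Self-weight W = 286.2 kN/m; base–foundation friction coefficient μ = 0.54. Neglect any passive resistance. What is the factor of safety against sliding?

2.18

K_a = tan²(45° − 28.5°/2) = 0.3540.
P_a = ½K_aγH² = 0.5×0.3540×20.7×4.4² = 70.92 kN/m, acting at H/3 = 1.467 m above the base.
FS_sliding = μW / P_a = 0.54×286.2 / 70.92 = 2.179.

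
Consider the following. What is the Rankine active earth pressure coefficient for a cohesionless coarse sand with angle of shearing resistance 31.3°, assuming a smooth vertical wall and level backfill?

K_a = (1 − sin φ)/(1 + sin φ) = (1 − sin 31.3°)/(1 + sin 31.3°) = 0.3162.

0.316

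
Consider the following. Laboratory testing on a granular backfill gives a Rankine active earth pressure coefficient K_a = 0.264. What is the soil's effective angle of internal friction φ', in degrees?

35.6°

K_a = tan²(45° − φ/2) ⇒ 45° − φ/2 = arctan(√0.264) = 27.19°.
φ = 2(45° − 27.19°) = 35.61°.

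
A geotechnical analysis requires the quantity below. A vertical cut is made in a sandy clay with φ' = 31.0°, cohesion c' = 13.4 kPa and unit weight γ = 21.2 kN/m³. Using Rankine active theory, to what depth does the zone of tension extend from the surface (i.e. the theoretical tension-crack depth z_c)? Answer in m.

2.23 m

K_a = tan²(45° − 31.0°/2) = 0.3201; √K_a = 0.5658.
The active pressure is zero where K_a γ z = 2c√K_a, so z_c = 2c/(γ√K_a) = 2×13.4/(21.2×0.5658) = 2.234 m.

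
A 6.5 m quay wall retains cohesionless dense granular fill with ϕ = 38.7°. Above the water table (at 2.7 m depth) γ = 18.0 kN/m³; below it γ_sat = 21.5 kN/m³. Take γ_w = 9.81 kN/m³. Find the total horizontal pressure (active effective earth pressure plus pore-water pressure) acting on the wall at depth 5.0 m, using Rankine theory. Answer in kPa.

K_a = (1 − sin φ)/(1 + sin φ) = 0.2306.
γ' = 21.5 − 9.81 = 11.69 kN/m³.
Effective vertical stress at 5.0 m: σ'_v = 18.0×2.7 + 11.69×2.30 = 75.49 kPa.
σ'_h = K_a σ'_v = 0.2306 × 75.49 = 17.41 kPa; u = γ_w × 2.30 = 22.56 kPa.
Total σ_h = 17.41 + 22.56 = 39.97 kPa.

40.0 kPa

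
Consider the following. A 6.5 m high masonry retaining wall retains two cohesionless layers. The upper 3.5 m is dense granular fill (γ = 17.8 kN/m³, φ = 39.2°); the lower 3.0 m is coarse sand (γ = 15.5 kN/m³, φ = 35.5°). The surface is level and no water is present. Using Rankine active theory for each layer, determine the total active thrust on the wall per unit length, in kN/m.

K_a1 = tan²(45°−39.2°/2) = 0.2255; K_a2 = tan²(45°−35.5°/2) = 0.2653.
Layer 1: σ at base = K_a1 γ₁ h₁ = 14.05 kPa; P₁ = ½×14.05×3.5 = 24.58.
Layer 2: σ_v at top = γ₁h₁ = 62.30; σ_h top = K_a2×62.30 = 16.53; σ_h base = K_a2×(62.30+15.5×3.0) = 28.86.
P₂ = ½(16.53+28.86)×3.0 = 68.08. Total P_a = 24.58+68.08 = 92.66 kN/m.

92.7 kN/m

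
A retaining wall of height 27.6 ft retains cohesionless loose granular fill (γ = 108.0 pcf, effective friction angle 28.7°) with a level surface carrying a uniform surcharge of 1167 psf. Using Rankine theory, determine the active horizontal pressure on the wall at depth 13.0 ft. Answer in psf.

K_a = (1 − sin φ)/(1 + sin φ) = 0.3511.
σ_v = γz + q = 108.0 × 13.0 + 1167 = 2571 psf.
σ_h = K_a σ_v = 0.3511 × 2571 = 902.8 psf.

903 psf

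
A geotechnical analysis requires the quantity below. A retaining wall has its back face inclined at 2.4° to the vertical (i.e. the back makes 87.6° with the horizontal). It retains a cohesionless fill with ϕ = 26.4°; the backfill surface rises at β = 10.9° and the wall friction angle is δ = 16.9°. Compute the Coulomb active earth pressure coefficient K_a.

K_a = sin²(α+φ) / [sin²α · sin(α−δ) · (1 + √{sin(φ+δ)sin(φ−β) / (sin(α−δ)sin(α+β))})²].
With α = 87.6°, φ = 26.4°, δ = 16.9°, β = 10.9°: K_a = 0.4253.

0.425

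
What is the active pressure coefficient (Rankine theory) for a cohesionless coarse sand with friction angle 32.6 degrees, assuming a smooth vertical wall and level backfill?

K_a = tan²(45° − φ/2) = tan²(28.70°) = 0.2997.

0.300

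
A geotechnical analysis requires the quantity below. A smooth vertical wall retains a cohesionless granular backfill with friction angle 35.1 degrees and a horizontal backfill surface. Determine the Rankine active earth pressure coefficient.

0.270

K_a = tan²(45° − φ/2) = tan²(27.45°) = 0.2698.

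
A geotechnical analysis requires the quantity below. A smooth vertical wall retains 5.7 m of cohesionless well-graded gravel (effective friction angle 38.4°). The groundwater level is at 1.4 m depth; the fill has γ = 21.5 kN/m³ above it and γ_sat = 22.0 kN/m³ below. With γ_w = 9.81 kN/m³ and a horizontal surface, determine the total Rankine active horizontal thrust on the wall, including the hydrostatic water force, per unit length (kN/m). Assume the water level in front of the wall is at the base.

152 kN/m

K_a = tan²(45° − φ/2) = 0.2337.
γ' = 22.0 − 9.81 = 12.19 kN/m³. Depth below WT = 4.3 m.
σ'_h at WT = K_a γ d_w = 7.034 kPa; at base = 7.034 + K_a γ' × 4.3 = 19.28 kPa.
P₁ (0–1.4 m) = ½×7.034×1.4 = 4.924. P₂ (1.4–5.7 m) = ½(7.034+19.28)×4.3 = 56.58.
P_w = ½ γ_w h₂² = 0.5×9.81×4.3² = 90.69. Total = 4.924+56.58+90.69 = 152.2 kN/m.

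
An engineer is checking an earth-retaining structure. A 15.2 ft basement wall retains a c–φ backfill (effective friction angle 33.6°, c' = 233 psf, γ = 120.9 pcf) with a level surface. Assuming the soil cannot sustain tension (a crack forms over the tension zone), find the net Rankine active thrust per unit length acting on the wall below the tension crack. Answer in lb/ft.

K_a = 0.2875; √K_a = 0.5362.
Tension-crack depth z_c = 2c/(γ√K_a) = 2×233/(120.9×0.5362) = 7.188 ft.
σ_a at base = K_a γ H − 2c√K_a = 0.2875×120.9×15.2 − 2×233×0.5362 = 278.5 psf.
P_a = ½ × 278.5 × (H − z_c) = 0.5×278.5×8.012 = 1116 lb/ft.

1120 lb/ft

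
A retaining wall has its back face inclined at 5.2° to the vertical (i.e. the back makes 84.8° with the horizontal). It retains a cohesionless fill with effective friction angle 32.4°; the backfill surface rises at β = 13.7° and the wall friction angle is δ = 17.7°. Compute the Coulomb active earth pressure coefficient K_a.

K_a = sin²(α+φ) / [sin²α · sin(α−δ) · (1 + √{sin(φ+δ)sin(φ−β) / (sin(α−δ)sin(α+β))})²].
With α = 84.8°, φ = 32.4°, δ = 17.7°, β = 13.7°: K_a = 0.3750.

0.375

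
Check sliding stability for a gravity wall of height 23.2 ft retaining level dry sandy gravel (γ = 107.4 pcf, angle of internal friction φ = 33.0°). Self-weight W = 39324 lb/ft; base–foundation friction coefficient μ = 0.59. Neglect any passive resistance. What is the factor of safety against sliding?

2.72

K_a = tan²(45° − 33.0°/2) = 0.2948.
P_a = ½K_aγH² = 0.5×0.2948×107.4×23.2² = 8521 lb/ft, acting at H/3 = 7.733 ft above the base.
FS_sliding = μW / P_a = 0.59×39324 / 8521 = 2.723.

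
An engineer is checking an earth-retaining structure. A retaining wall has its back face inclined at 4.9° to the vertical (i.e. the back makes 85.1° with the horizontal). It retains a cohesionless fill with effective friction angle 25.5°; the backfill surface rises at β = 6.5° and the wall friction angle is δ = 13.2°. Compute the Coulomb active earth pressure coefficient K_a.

0.434

K_a = sin²(α+φ) / [sin²α · sin(α−δ) · (1 + √{sin(φ+δ)sin(φ−β) / (sin(α−δ)sin(α+β))})²].
With α = 85.1°, φ = 25.5°, δ = 13.2°, β = 6.5°: K_a = 0.4339.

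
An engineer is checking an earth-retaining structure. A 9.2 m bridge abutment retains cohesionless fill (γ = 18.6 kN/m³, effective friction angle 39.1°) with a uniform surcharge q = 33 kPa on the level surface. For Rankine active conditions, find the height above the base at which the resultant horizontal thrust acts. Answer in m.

3.49 m

K_a = 0.2265.
Triangular part P₁ = ½K_aγH² = 178.3 at H/3 = 3.067 m; rectangular part P₂ = K_a q H = 68.76 at H/2 = 4.600 m.
ȳ = (P₁·3.067 + P₂·4.600)/(P₁+P₂) = 3.493 m.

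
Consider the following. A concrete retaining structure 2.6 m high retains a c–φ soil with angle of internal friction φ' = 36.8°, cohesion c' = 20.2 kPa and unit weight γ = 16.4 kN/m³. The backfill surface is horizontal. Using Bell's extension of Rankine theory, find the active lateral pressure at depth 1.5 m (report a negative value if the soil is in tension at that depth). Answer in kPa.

-14.1 kPa

K_a = (1 − sin φ)/(1 + sin φ) = 0.2508.
σ_a = K_a γ z − 2c√K_a = 0.2508×16.4×1.5 − 2×20.2×0.5008 = -14.06 kPa.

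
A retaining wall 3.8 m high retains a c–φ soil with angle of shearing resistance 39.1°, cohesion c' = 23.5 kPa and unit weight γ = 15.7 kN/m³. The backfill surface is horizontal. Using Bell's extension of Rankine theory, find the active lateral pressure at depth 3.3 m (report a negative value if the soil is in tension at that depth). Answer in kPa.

K_a = (1 − sin φ)/(1 + sin φ) = 0.2265.
σ_a = K_a γ z − 2c√K_a = 0.2265×15.7×3.3 − 2×23.5×0.4759 = -10.63 kPa.

-10.6 kPa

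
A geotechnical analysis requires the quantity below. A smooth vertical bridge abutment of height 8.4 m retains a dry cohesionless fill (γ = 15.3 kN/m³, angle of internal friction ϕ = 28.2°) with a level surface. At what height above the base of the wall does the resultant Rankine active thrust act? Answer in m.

2.80 m

K_a = 0.3582.
The pressure distribution is triangular, so the resultant acts at H/3 above the base = 8.4/3 = 2.800 m.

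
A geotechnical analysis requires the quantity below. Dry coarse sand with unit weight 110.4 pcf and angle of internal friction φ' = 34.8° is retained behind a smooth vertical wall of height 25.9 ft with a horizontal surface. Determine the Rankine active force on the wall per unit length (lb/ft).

10100 lb/ft

K_a = tan²(45° − φ/2) = 0.2733.
P_a = ½ K_a γ H² = 0.5 × 0.2733 × 110.4 × 25.9² = 10120 lb/ft.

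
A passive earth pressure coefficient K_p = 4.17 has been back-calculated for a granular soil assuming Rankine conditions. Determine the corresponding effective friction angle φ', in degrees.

37.8°

K_p = (1+sin φ)/(1−sin φ) ⇒ sin φ = (K_p − 1)/(K_p + 1) = 0.6132.
φ = arcsin(0.6132) = 37.82°.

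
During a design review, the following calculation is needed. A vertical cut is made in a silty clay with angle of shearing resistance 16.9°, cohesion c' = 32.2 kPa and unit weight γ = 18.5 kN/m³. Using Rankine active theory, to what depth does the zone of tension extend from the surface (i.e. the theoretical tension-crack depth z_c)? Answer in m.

K_a = tan²(45° − 16.9°/2) = 0.5495; √K_a = 0.7413.
The active pressure is zero where K_a γ z = 2c√K_a, so z_c = 2c/(γ√K_a) = 2×32.2/(18.5×0.7413) = 4.696 m.

4.70 m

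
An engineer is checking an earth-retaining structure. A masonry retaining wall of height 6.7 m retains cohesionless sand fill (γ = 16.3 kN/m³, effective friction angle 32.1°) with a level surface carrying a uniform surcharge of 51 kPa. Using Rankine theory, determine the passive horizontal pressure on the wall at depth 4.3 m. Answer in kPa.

K_p = (1 + sin φ)/(1 − sin φ) = 3.268.
σ_v = γz + q = 16.3 × 4.3 + 51 = 121.1 kPa.
σ_h = K_p σ_v = 3.268 × 121.1 = 395.7 kPa.

396 kPa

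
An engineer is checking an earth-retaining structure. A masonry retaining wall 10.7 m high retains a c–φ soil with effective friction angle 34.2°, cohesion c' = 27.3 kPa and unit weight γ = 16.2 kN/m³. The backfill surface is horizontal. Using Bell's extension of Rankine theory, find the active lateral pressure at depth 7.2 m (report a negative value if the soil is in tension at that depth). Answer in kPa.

K_a = (1 − sin φ)/(1 + sin φ) = 0.2803.
σ_a = K_a γ z − 2c√K_a = 0.2803×16.2×7.2 − 2×27.3×0.5295 = 3.790 kPa.

3.79 kPa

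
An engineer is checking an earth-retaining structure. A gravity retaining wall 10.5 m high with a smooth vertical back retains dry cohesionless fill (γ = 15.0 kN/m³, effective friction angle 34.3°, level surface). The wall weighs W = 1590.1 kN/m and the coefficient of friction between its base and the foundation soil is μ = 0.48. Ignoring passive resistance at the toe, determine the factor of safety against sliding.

K_a = tan²(45° − 34.3°/2) = 0.2792.
P_a = ½K_aγH² = 0.5×0.2792×15.0×10.5² = 230.8 kN/m, acting at H/3 = 3.500 m above the base.
FS_sliding = μW / P_a = 0.48×1590.1 / 230.8 = 3.307.

3.31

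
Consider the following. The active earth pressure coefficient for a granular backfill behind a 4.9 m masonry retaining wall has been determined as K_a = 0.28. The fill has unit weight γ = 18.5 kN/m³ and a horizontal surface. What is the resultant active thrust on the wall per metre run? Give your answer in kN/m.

P = ½ K_a γ H² = 0.5 × 0.28 × 18.5 × 4.9² = 62.19 kN/m.

62.2 kN/m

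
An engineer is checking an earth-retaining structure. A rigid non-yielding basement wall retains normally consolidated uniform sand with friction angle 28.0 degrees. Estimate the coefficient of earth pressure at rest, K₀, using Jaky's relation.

K₀ = 1 − sin φ' = 1 − sin 28.0° = 0.5305.

0.531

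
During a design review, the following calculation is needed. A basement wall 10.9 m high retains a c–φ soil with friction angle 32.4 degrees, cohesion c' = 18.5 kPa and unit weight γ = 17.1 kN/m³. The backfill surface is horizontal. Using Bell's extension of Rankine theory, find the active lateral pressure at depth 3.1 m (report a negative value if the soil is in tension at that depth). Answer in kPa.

-4.32 kPa

K_a = (1 − sin φ)/(1 + sin φ) = 0.3022.
σ_a = K_a γ z − 2c√K_a = 0.3022×17.1×3.1 − 2×18.5×0.5498 = -4.320 kPa.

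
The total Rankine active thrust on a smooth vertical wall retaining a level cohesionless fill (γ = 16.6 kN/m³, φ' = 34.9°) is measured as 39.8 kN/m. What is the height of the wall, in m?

K_a = 0.2721. P_a = ½ K_a γ H² ⇒ H = √(2P_a/(K_a γ)).
H = √(2×39.8/(0.2721×16.6)) = 4.198 m.

4.20 m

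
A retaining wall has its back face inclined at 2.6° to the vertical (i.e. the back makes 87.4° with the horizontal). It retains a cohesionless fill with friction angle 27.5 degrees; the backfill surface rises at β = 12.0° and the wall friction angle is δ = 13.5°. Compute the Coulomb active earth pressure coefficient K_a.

0.420

K_a = sin²(α+φ) / [sin²α · sin(α−δ) · (1 + √{sin(φ+δ)sin(φ−β) / (sin(α−δ)sin(α+β))})²].
With α = 87.4°, φ = 27.5°, δ = 13.5°, β = 12.0°: K_a = 0.4196.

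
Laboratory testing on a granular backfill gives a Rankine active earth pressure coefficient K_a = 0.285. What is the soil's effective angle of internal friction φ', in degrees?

K_a = tan²(45° − φ/2) ⇒ 45° − φ/2 = arctan(√0.285) = 28.10°.
φ = 2(45° − 28.10°) = 33.81°.

33.8°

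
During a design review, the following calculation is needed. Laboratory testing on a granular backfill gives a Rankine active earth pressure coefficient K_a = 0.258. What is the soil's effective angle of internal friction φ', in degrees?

K_a = tan²(45° − φ/2) ⇒ 45° − φ/2 = arctan(√0.258) = 26.93°.
φ = 2(45° − 26.93°) = 36.14°.

36.1°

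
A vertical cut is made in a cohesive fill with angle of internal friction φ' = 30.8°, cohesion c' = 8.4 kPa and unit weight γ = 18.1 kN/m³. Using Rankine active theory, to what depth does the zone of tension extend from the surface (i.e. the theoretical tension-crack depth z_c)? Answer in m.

1.63 m

K_a = tan²(45° − 30.8°/2) = 0.3227; √K_a = 0.5681.
The active pressure is zero where K_a γ z = 2c√K_a, so z_c = 2c/(γ√K_a) = 2×8.4/(18.1×0.5681) = 1.634 m.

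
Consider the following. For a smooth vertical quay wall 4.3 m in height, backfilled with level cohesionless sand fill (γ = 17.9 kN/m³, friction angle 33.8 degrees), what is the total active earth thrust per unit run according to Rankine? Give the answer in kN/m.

K_a = tan²(45° − φ/2) = 0.2851.
P_a = ½ K_a γ H² = 0.5 × 0.2851 × 17.9 × 4.3² = 47.18 kN/m.

47.2 kN/m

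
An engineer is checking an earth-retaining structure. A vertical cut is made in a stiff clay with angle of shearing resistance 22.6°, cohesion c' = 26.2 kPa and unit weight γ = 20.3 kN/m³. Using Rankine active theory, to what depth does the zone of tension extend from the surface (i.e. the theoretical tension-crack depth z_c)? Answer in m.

K_a = tan²(45° − 22.6°/2) = 0.4448; √K_a = 0.6669.
The active pressure is zero where K_a γ z = 2c√K_a, so z_c = 2c/(γ√K_a) = 2×26.2/(20.3×0.6669) = 3.870 m.

3.87 m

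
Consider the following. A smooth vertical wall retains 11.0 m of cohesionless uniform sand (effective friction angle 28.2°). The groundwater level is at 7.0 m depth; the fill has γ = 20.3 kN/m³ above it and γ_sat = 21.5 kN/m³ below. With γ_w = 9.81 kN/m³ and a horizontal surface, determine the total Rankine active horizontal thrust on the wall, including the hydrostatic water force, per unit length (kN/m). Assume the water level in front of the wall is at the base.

K_a = tan²(45° − φ/2) = 0.3582.
γ' = 21.5 − 9.81 = 11.69 kN/m³. Depth below WT = 4.0 m.
σ'_h at WT = K_a γ d_w = 50.90 kPa; at base = 50.90 + K_a γ' × 4.0 = 67.65 kPa.
P₁ (0–7.0 m) = ½×50.90×7.0 = 178.1. P₂ (7.0–11.0 m) = ½(50.90+67.65)×4.0 = 237.1.
P_w = ½ γ_w h₂² = 0.5×9.81×4.0² = 78.48. Total = 178.1+237.1+78.48 = 493.7 kN/m.

494 kN/m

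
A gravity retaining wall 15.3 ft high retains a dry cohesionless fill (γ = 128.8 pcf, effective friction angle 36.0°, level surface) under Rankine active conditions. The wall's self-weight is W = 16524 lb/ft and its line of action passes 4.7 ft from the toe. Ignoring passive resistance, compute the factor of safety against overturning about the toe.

K_a = tan²(45° − 36.0°/2) = 0.2596.
P_a = ½K_aγH² = 0.5×0.2596×128.8×15.3² = 3914 lb/ft, acting at H/3 = 5.100 ft above the base.
Overturning moment M_o = P_a × H/3 = 3914 × 5.100 = 19960.
Resisting moment M_r = W × 4.7 = 16524 × 4.7 = 77660.
FS_overturning = M_r/M_o = 77660/19960 = 3.891.

3.89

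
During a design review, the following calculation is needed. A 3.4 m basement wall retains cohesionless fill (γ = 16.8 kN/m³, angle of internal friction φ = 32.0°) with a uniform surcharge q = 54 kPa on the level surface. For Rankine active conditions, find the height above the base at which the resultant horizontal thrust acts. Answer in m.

K_a = 0.3073.
Triangular part P₁ = ½K_aγH² = 29.84 at H/3 = 1.133 m; rectangular part P₂ = K_a q H = 56.41 at H/2 = 1.700 m.
ȳ = (P₁·1.133 + P₂·1.700)/(P₁+P₂) = 1.504 m.

1.50 m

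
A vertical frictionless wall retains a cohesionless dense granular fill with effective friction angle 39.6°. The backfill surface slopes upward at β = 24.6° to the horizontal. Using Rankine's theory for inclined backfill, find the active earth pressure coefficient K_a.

0.279

K_a = cos β · (cos β − √(cos²β − cos²φ)) / (cos β + √(cos²β − cos²φ)).
cos β = 0.9092, cos φ = 0.7705, √(cos²β − cos²φ) = 0.4827.
K_a = 0.9092 × (0.9092 − 0.4827)/(0.9092 + 0.4827) = 0.2786.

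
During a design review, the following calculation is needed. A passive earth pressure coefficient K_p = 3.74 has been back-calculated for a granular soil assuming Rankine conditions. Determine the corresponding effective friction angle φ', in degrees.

35.3°

K_p = (1+sin φ)/(1−sin φ) ⇒ sin φ = (K_p − 1)/(K_p + 1) = 0.5781.
φ = arcsin(0.5781) = 35.31°.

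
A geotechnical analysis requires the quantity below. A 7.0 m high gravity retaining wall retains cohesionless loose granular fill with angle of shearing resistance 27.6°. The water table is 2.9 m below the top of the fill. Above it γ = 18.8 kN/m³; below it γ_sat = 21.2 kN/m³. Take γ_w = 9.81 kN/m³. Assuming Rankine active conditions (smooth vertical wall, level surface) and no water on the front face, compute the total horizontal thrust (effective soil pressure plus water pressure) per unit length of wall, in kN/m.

K_a = tan²(45° − φ/2) = 0.3668.
γ' = 21.2 − 9.81 = 11.39 kN/m³. Depth below WT = 4.1 m.
σ'_h at WT = K_a γ d_w = 20.00 kPa; at base = 20.00 + K_a γ' × 4.1 = 37.12 kPa.
P₁ (0–2.9 m) = ½×20.00×2.9 = 29.00. P₂ (2.9–7.0 m) = ½(20.00+37.12)×4.1 = 117.1.
P_w = ½ γ_w h₂² = 0.5×9.81×4.1² = 82.45. Total = 29.00+117.1+82.45 = 228.5 kN/m.

229 kN/m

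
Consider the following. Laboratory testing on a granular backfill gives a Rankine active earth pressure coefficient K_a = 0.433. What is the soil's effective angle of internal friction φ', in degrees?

23.3°

K_a = tan²(45° − φ/2) ⇒ 45° − φ/2 = arctan(√0.433) = 33.35°.
φ = 2(45° − 33.35°) = 23.31°.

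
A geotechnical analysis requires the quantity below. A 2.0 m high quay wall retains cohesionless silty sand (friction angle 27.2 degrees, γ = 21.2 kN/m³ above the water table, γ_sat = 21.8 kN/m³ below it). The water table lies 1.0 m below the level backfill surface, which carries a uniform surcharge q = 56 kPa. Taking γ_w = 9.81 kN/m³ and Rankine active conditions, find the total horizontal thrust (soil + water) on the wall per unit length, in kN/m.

K_a = tan²(45° − φ/2) = 0.3726.
γ' = 21.8 − 9.81 = 11.99 kN/m³. h₂ = H − d_w = 1.0 m.
σ'_h: at surface K_a·q = 20.87; at WT K_a(q+γd_w) = 28.76; at base K_a(q+γd_w+γ'h₂) = 33.23 kPa.
P₁ = ½(20.87+28.76)×1.0 = 24.81; P₂ = ½(28.76+33.23)×1.0 = 31.00; P_w = ½γ_w h₂² = 4.905.
Total = 24.81+31.00+4.905 = 60.72 kN/m.

60.7 kN/m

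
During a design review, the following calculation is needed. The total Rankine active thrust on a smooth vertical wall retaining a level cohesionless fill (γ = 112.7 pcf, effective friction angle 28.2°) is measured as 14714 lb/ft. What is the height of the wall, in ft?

K_a = 0.3582. P_a = ½ K_a γ H² ⇒ H = √(2P_a/(K_a γ)).
H = √(2×14714/(0.3582×112.7)) = 27.00 ft.

27.0 ft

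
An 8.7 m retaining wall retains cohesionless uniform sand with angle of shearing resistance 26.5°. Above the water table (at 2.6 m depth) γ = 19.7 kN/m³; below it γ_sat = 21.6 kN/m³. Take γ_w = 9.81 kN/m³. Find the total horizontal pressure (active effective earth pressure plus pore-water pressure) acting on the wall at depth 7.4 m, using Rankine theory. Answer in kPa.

K_a = (1 − sin φ)/(1 + sin φ) = 0.3829.
γ' = 21.6 − 9.81 = 11.79 kN/m³.
Effective vertical stress at 7.4 m: σ'_v = 19.7×2.6 + 11.79×4.80 = 107.8 kPa.
σ'_h = K_a σ'_v = 0.3829 × 107.8 = 41.29 kPa; u = γ_w × 4.80 = 47.09 kPa.
Total σ_h = 41.29 + 47.09 = 88.37 kPa.

88.4 kPa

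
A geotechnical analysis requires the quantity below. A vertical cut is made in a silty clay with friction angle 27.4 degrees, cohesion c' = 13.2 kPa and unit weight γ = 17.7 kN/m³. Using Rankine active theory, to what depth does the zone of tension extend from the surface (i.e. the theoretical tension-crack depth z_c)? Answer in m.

2.45 m

K_a = tan²(45° − 27.4°/2) = 0.3697; √K_a = 0.6080.
The active pressure is zero where K_a γ z = 2c√K_a, so z_c = 2c/(γ√K_a) = 2×13.2/(17.7×0.6080) = 2.453 m.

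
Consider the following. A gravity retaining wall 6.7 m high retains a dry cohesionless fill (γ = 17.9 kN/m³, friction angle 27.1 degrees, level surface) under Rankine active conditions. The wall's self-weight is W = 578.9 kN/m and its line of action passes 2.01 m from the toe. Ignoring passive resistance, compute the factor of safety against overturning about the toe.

3.47

K_a = tan²(45° − 27.1°/2) = 0.3741.
P_a = ½K_aγH² = 0.5×0.3741×17.9×6.7² = 150.3 kN/m, acting at H/3 = 2.233 m above the base.
Overturning moment M_o = P_a × H/3 = 150.3 × 2.233 = 335.6.
Resisting moment M_r = W × 2.01 = 578.9 × 2.01 = 1164.
FS_overturning = M_r/M_o = 1164/335.6 = 3.467.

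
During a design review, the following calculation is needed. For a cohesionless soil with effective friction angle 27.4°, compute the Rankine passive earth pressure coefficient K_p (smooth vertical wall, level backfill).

K_p = (1 + sin φ)/(1 − sin φ) = tan²(45° + 27.4°/2) = 2.705.

2.71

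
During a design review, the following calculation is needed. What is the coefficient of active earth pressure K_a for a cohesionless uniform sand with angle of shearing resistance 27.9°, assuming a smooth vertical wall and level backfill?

K_a = tan²(45° − φ/2) = tan²(31.05°) = 0.3625.

0.362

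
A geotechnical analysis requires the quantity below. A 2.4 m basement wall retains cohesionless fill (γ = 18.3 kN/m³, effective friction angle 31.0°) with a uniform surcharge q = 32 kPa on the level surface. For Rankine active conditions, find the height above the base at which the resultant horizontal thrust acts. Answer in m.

1.04 m

K_a = 0.3201.
Triangular part P₁ = ½K_aγH² = 16.87 at H/3 = 0.8000 m; rectangular part P₂ = K_a q H = 24.58 at H/2 = 1.200 m.
ȳ = (P₁·0.8000 + P₂·1.200)/(P₁+P₂) = 1.037 m.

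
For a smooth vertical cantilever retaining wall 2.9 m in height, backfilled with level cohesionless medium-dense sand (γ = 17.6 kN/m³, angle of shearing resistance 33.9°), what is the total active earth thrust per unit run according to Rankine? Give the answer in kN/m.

K_a = tan²(45° − φ/2) = 0.2839.
P_a = ½ K_a γ H² = 0.5 × 0.2839 × 17.6 × 2.9² = 21.01 kN/m.

21.0 kN/m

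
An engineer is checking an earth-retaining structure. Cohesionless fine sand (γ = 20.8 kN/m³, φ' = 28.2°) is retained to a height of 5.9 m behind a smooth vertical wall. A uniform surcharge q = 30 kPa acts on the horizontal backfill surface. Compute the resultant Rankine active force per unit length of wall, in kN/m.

193 kN/m

K_a = tan²(45° − φ/2) = 0.3582.
Soil triangle: ½ K_a γ H² = 0.5×0.3582×20.8×5.9² = 129.7 kN/m.
Surcharge rectangle: K_a q H = 0.3582×30×5.9 = 63.40 kN/m.
Total = 129.7 + 63.40 = 193.1 kN/m.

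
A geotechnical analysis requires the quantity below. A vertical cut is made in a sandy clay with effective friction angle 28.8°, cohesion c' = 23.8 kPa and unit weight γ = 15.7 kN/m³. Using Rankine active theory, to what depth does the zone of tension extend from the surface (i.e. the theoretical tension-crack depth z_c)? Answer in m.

K_a = tan²(45° − 28.8°/2) = 0.3498; √K_a = 0.5914.
The active pressure is zero where K_a γ z = 2c√K_a, so z_c = 2c/(γ√K_a) = 2×23.8/(15.7×0.5914) = 5.127 m.

5.13 m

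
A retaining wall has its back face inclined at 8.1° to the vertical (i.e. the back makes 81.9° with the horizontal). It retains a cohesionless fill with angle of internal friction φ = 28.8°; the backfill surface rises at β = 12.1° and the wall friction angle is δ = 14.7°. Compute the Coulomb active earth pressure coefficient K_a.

0.452

K_a = sin²(α+φ) / [sin²α · sin(α−δ) · (1 + √{sin(φ+δ)sin(φ−β) / (sin(α−δ)sin(α+β))})²].
With α = 81.9°, φ = 28.8°, δ = 14.7°, β = 12.1°: K_a = 0.4520.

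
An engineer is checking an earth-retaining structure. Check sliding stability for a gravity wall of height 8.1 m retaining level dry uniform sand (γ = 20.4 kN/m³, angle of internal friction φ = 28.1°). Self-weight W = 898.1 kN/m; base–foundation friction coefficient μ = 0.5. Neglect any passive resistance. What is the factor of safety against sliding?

K_a = tan²(45° − 28.1°/2) = 0.3596.
P_a = ½K_aγH² = 0.5×0.3596×20.4×8.1² = 240.7 kN/m, acting at H/3 = 2.700 m above the base.
FS_sliding = μW / P_a = 0.5×898.1 / 240.7 = 1.866.

1.87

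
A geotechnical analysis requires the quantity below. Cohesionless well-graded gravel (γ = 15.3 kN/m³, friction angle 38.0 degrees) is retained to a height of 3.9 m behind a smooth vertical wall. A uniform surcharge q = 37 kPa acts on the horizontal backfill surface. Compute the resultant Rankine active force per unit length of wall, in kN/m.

62.0 kN/m

K_a = tan²(45° − φ/2) = 0.2379.
Soil triangle: ½ K_a γ H² = 0.5×0.2379×15.3×3.9² = 27.68 kN/m.
Surcharge rectangle: K_a q H = 0.2379×37×3.9 = 34.33 kN/m.
Total = 27.68 + 34.33 = 62.01 kN/m.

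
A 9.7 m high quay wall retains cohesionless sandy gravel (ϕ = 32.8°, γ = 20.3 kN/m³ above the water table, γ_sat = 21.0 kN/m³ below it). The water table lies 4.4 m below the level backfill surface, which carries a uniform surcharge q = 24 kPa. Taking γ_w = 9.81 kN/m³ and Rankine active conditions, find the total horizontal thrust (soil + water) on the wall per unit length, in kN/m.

453 kN/m

K_a = tan²(45° − φ/2) = 0.2973.
γ' = 21.0 − 9.81 = 11.19 kN/m³. h₂ = H − d_w = 5.3 m.
σ'_h: at surface K_a·q = 7.134; at WT K_a(q+γd_w) = 33.69; at base K_a(q+γd_w+γ'h₂) = 51.32 kPa.
P₁ = ½(7.134+33.69)×4.4 = 89.80; P₂ = ½(33.69+51.32)×5.3 = 225.3; P_w = ½γ_w h₂² = 137.8.
Total = 89.80+225.3+137.8 = 452.8 kN/m.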